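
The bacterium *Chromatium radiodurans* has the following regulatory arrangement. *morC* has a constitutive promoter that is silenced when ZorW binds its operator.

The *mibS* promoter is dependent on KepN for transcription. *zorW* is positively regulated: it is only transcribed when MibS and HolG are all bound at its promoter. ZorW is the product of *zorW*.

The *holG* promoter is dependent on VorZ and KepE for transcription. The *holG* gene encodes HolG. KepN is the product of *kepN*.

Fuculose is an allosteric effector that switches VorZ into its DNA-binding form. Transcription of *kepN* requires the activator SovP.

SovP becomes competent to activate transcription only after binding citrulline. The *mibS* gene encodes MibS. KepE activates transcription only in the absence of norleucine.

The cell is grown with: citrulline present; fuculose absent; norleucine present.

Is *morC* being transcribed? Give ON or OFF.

Citrulline is present, so SovP is active.
No repressor is bound and SovP is active, so *kepN* is transcribed.
So KepN is produced and active.
No repressor is bound and KepN is active, so *mibS* is transcribed.
So MibS is produced and active.
Fuculose is absent, so VorZ is inactive.
Norleucine is present, so KepE is inactive.
Required activator VorZ is absent, so *holG* is not transcribed.
So HolG is not produced.
Required activator HolG is absent, so *zorW* is not transcribed.
So ZorW is not produced.
With no repressor bound, *morC* is transcribed.

ON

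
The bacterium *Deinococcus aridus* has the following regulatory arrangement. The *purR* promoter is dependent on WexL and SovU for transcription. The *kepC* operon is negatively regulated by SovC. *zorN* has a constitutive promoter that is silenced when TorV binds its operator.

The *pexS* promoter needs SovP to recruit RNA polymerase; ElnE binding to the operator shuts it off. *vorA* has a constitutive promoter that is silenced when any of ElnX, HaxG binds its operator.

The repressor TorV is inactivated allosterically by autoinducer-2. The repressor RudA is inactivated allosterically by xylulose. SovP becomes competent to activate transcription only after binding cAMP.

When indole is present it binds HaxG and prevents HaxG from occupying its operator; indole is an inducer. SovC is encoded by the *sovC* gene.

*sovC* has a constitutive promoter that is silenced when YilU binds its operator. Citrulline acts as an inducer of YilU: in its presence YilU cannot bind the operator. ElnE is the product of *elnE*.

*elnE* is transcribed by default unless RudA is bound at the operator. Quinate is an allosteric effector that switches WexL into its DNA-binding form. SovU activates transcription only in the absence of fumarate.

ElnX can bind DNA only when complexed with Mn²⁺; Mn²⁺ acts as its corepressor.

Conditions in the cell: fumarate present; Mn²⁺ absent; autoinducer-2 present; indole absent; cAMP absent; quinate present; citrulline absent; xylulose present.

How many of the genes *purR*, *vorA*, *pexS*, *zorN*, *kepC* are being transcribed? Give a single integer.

2

Quinate is present, so WexL is active.
Fumarate is present, so SovU is inactive.
Required activator SovU is absent, so *purR* is not transcribed.
→ *purR* is OFF.
Mn²⁺ is absent, so ElnX is inactive.
Indole is absent, so HaxG is active.
With repressor HaxG bound, *vorA* is not transcribed.
→ *vorA* is OFF.
Xylulose is present, so RudA is inactive.
With no repressor bound, *elnE* is transcribed.
So ElnE is produced and active.
cAMP is absent, so SovP is inactive.
With repressor ElnE bound, *pexS* is not transcribed.
→ *pexS* is OFF.
Autoinducer-2 is present, so TorV is inactive.
With no repressor bound, *zorN* is transcribed.
→ *zorN* is ON.
Citrulline is absent, so YilU is active.
With repressor YilU bound, *sovC* is not transcribed.
So SovC is not produced.
With no repressor bound, *kepC* is transcribed.
→ *kepC* is ON.
2 of the 5 genes are transcribed.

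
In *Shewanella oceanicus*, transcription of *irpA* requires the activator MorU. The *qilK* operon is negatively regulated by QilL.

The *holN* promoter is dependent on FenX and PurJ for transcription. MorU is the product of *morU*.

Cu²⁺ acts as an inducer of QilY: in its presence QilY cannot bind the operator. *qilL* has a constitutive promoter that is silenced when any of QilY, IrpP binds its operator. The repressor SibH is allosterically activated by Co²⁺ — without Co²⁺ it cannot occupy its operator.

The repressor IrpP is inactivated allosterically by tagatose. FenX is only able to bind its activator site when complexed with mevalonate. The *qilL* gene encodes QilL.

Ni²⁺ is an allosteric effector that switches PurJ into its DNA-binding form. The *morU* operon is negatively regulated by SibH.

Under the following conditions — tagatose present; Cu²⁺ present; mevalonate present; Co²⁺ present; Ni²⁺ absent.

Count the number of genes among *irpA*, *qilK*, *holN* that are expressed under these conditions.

Co²⁺ is present, so SibH is active.
With repressor SibH bound, *morU* is not transcribed.
So MorU is not produced.
Required activator MorU is absent, so *irpA* is not transcribed.
→ *irpA* is OFF.
Cu²⁺ is present, so QilY is inactive.
Tagatose is present, so IrpP is inactive.
With no repressor bound, *qilL* is transcribed.
So QilL is produced and active.
With repressor QilL bound, *qilK* is not transcribed.
→ *qilK* is OFF.
Mevalonate is present, so FenX is active.
Ni²⁺ is absent, so PurJ is inactive.
Required activator PurJ is absent, so *holN* is not transcribed.
→ *holN* is OFF.
0 of the 3 genes are transcribed.

0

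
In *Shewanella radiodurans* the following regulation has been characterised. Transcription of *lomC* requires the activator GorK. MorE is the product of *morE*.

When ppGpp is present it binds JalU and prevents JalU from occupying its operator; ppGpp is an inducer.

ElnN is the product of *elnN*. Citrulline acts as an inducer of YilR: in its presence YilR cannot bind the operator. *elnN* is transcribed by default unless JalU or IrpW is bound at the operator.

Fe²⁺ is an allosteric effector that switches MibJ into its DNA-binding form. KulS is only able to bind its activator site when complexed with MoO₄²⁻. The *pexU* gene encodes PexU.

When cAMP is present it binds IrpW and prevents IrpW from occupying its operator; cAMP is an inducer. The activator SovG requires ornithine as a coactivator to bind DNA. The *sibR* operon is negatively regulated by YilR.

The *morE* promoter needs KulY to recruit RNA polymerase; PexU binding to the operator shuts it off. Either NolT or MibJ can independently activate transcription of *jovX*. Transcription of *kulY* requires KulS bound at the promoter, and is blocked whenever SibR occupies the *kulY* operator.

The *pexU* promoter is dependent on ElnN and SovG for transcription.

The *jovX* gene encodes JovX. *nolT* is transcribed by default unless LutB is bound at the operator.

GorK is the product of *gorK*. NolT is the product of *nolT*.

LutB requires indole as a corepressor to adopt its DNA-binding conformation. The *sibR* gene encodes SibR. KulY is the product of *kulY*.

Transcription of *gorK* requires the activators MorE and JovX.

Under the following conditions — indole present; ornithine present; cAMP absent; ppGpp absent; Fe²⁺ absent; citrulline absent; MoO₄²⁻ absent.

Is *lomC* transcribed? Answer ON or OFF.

OFF

ppGpp is absent, so JalU is active.
cAMP is absent, so IrpW is active.
With repressor JalU bound, *elnN* is not transcribed.
So ElnN is not produced.
Ornithine is present, so SovG is active.
Required activator ElnN is absent, so *pexU* is not transcribed.
So PexU is not produced.
MoO₄²⁻ is absent, so KulS is inactive.
Citrulline is absent, so YilR is active.
With repressor YilR bound, *sibR* is not transcribed.
So SibR is not produced.
Required activator KulS is absent, so *kulY* is not transcribed.
So KulY is not produced.
Required activator KulY is absent, so *morE* is not transcribed.
So MorE is not produced.
Indole is present, so LutB is active.
With repressor LutB bound, *nolT* is not transcribed.
So NolT is not produced.
Fe²⁺ is absent, so MibJ is inactive.
No activator is available at the *jovX* promoter, so *jovX* is not transcribed.
So JovX is not produced.
Required activator MorE is absent, so *gorK* is not transcribed.
So GorK is not produced.
Required activator GorK is absent, so *lomC* is not transcribed.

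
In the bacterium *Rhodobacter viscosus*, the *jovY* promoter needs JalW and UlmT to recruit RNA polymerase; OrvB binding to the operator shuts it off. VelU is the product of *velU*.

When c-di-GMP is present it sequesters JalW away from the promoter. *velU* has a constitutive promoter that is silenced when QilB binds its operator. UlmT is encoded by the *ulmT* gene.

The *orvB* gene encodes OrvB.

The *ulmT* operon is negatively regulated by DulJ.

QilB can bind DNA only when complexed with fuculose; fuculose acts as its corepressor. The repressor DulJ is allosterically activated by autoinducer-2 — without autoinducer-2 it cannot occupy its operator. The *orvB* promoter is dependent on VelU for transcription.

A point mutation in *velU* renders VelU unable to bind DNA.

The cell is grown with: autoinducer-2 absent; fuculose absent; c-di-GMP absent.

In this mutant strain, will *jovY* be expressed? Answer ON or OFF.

c-di-GMP is absent, so JalW is active.
Autoinducer-2 is absent, so DulJ is inactive.
With no repressor bound, *ulmT* is transcribed.
So UlmT is produced and active.
VelU is non-functional in this strain, so it has no effect.
Required activator VelU is absent, so *orvB* is not transcribed.
So OrvB is not produced.
No repressor is bound and JalW and UlmT are active, so *jovY* is transcribed.

ON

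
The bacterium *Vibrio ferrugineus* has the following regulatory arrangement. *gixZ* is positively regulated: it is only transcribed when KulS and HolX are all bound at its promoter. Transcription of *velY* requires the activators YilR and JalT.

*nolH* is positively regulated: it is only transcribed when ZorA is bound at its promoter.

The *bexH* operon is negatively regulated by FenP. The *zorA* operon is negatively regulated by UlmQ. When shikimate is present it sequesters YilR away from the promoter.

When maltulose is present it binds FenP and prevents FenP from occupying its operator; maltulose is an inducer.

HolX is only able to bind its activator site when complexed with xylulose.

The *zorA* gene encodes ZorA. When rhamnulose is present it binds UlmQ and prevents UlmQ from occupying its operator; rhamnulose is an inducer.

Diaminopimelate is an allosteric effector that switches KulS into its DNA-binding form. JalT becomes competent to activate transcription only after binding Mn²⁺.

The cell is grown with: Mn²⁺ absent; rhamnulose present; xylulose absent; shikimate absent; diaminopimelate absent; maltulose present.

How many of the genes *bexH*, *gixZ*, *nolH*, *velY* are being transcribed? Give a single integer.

Maltulose is present, so FenP is inactive.
With no repressor bound, *bexH* is transcribed.
→ *bexH* is ON.
Diaminopimelate is absent, so KulS is inactive.
Xylulose is absent, so HolX is inactive.
Required activator KulS is absent, so *gixZ* is not transcribed.
→ *gixZ* is OFF.
Rhamnulose is present, so UlmQ is inactive.
With no repressor bound, *zorA* is transcribed.
So ZorA is produced and active.
No repressor is bound and ZorA is active, so *nolH* is transcribed.
→ *nolH* is ON.
Shikimate is absent, so YilR is active.
Mn²⁺ is absent, so JalT is inactive.
Required activator JalT is absent, so *velY* is not transcribed.
→ *velY* is OFF.
2 of the 4 genes are transcribed.

2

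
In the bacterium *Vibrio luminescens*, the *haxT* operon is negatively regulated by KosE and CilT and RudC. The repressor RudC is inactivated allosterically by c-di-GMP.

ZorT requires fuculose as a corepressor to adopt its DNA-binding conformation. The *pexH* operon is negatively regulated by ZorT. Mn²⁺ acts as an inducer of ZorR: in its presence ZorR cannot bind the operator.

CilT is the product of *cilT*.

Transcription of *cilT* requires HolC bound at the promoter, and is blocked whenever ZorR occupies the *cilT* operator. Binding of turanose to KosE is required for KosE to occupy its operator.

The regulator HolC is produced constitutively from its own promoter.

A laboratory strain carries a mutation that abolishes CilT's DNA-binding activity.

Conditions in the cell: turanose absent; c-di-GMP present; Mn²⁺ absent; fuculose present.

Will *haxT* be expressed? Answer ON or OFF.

ON

Turanose is absent, so KosE is inactive.
CilT is non-functional in this strain, so it has no effect.
c-di-GMP is present, so RudC is inactive.
With no repressor bound, *haxT* is transcribed.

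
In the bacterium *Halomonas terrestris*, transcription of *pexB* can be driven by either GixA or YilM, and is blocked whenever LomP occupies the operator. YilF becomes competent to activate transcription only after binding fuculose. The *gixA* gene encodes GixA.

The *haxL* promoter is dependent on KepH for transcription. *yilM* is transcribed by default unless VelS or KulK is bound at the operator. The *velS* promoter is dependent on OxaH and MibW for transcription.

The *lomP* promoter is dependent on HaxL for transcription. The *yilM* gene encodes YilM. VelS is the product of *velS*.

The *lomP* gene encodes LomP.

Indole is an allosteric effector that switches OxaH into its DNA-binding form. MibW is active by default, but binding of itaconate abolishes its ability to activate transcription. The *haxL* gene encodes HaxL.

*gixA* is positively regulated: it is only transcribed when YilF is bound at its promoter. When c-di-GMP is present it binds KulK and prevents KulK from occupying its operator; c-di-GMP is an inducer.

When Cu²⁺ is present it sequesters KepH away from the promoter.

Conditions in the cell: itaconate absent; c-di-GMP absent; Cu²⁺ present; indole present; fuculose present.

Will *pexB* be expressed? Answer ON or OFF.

Fuculose is present, so YilF is active.
No repressor is bound and YilF is active, so *gixA* is transcribed.
So GixA is produced and active.
Indole is present, so OxaH is active.
Itaconate is absent, so MibW is active.
No repressor is bound and OxaH and MibW are active, so *velS* is transcribed.
So VelS is produced and active.
c-di-GMP is absent, so KulK is active.
With repressor VelS bound, *yilM* is not transcribed.
So YilM is not produced.
Cu²⁺ is present, so KepH is inactive.
Required activator KepH is absent, so *haxL* is not transcribed.
So HaxL is not produced.
Required activator HaxL is absent, so *lomP* is not transcribed.
So LomP is not produced.
Activator GixA is present, so *pexB* is transcribed.

ON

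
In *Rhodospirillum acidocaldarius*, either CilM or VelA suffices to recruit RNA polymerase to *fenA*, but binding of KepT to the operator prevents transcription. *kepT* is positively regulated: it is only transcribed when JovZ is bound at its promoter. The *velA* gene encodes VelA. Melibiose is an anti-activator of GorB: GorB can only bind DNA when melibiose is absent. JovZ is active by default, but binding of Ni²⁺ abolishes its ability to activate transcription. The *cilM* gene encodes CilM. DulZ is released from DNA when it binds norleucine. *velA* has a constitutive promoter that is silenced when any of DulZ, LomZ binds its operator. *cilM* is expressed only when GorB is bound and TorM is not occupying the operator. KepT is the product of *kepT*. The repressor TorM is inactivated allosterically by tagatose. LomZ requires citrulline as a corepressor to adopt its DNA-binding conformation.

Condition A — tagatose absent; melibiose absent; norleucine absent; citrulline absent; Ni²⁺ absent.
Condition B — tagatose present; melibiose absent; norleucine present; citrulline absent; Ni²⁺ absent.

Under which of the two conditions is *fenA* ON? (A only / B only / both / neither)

neither

Condition A:
Tagatose is absent, so TorM is active.
Melibiose is absent, so GorB is active.
With repressor TorM bound, *cilM* is not transcribed.
So CilM is not produced.
Norleucine is absent, so DulZ is active.
Citrulline is absent, so LomZ is inactive.
With repressor DulZ bound, *velA* is not transcribed.
So VelA is not produced.
Ni²⁺ is absent, so JovZ is active.
No repressor is bound and JovZ is active, so *kepT* is transcribed.
So KepT is produced and active.
With repressor KepT bound, *fenA* is not transcribed.
→ *fenA* is OFF in A.
Condition B:
Tagatose is present, so TorM is inactive.
Melibiose is absent, so GorB is active.
No repressor is bound and GorB is active, so *cilM* is transcribed.
So CilM is produced and active.
Norleucine is present, so DulZ is inactive.
Citrulline is absent, so LomZ is inactive.
With no repressor bound, *velA* is transcribed.
So VelA is produced and active.
Ni²⁺ is absent, so JovZ is active.
No repressor is bound and JovZ is active, so *kepT* is transcribed.
So KepT is produced and active.
With repressor KepT bound, *fenA* is not transcribed.
→ *fenA* is OFF in B.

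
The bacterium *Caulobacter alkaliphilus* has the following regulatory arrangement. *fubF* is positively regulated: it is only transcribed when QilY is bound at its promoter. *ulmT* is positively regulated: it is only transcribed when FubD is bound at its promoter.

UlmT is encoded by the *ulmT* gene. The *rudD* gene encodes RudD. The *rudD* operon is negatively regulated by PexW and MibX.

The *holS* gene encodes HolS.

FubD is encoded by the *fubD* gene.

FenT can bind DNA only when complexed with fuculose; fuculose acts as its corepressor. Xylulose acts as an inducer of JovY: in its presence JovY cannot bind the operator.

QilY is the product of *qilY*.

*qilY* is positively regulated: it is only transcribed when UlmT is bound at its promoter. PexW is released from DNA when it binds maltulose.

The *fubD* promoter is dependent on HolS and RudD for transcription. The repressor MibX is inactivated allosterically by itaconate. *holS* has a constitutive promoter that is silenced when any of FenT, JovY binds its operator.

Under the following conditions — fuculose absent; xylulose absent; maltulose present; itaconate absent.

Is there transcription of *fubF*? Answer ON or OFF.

OFF

Fuculose is absent, so FenT is inactive.
Xylulose is absent, so JovY is active.
With repressor JovY bound, *holS* is not transcribed.
So HolS is not produced.
Maltulose is present, so PexW is inactive.
Itaconate is absent, so MibX is active.
With repressor MibX bound, *rudD* is not transcribed.
So RudD is not produced.
Required activator HolS is absent, so *fubD* is not transcribed.
So FubD is not produced.
Required activator FubD is absent, so *ulmT* is not transcribed.
So UlmT is not produced.
Required activator UlmT is absent, so *qilY* is not transcribed.
So QilY is not produced.
Required activator QilY is absent, so *fubF* is not transcribed.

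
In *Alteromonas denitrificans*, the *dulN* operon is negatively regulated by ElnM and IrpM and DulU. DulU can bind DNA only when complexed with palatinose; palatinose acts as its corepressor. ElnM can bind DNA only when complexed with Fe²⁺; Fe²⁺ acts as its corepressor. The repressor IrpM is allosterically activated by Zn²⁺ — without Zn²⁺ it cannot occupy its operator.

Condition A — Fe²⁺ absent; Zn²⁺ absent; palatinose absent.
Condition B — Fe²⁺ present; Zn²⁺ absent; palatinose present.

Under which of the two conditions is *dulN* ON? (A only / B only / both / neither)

A only

Condition A:
Fe²⁺ is absent, so ElnM is inactive.
Zn²⁺ is absent, so IrpM is inactive.
Palatinose is absent, so DulU is inactive.
With no repressor bound, *dulN* is transcribed.
→ *dulN* is ON in A.
Condition B:
Fe²⁺ is present, so ElnM is active.
Zn²⁺ is absent, so IrpM is inactive.
Palatinose is present, so DulU is active.
With repressor ElnM bound, *dulN* is not transcribed.
→ *dulN* is OFF in B.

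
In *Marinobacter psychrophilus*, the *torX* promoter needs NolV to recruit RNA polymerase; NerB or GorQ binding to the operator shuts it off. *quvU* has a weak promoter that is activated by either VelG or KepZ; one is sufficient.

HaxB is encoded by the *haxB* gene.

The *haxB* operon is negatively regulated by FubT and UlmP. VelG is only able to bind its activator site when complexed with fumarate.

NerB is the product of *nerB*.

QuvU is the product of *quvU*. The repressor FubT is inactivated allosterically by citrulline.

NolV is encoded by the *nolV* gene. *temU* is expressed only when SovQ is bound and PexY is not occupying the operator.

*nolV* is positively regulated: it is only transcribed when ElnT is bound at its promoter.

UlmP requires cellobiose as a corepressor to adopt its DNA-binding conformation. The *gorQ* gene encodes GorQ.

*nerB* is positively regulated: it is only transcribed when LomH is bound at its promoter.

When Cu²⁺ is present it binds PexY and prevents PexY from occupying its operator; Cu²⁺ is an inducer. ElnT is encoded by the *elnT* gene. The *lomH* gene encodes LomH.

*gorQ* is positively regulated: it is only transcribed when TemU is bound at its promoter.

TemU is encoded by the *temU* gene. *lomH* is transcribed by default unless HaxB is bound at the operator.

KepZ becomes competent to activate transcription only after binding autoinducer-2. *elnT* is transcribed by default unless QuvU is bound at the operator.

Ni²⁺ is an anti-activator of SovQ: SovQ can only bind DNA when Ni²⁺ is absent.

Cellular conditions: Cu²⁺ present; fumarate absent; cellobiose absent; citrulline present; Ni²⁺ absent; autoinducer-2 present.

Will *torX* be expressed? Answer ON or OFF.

Fumarate is absent, so VelG is inactive.
Autoinducer-2 is present, so KepZ is active.
Activator KepZ is present, so *quvU* is transcribed.
So QuvU is produced and active.
With repressor QuvU bound, *elnT* is not transcribed.
So ElnT is not produced.
Required activator ElnT is absent, so *nolV* is not transcribed.
So NolV is not produced.
Citrulline is present, so FubT is inactive.
Cellobiose is absent, so UlmP is inactive.
With no repressor bound, *haxB* is transcribed.
So HaxB is produced and active.
With repressor HaxB bound, *lomH* is not transcribed.
So LomH is not produced.
Required activator LomH is absent, so *nerB* is not transcribed.
So NerB is not produced.
Ni²⁺ is absent, so SovQ is active.
Cu²⁺ is present, so PexY is inactive.
No repressor is bound and SovQ is active, so *temU* is transcribed.
So TemU is produced and active.
No repressor is bound and TemU is active, so *gorQ* is transcribed.
So GorQ is produced and active.
With repressor GorQ bound, *torX* is not transcribed.

OFF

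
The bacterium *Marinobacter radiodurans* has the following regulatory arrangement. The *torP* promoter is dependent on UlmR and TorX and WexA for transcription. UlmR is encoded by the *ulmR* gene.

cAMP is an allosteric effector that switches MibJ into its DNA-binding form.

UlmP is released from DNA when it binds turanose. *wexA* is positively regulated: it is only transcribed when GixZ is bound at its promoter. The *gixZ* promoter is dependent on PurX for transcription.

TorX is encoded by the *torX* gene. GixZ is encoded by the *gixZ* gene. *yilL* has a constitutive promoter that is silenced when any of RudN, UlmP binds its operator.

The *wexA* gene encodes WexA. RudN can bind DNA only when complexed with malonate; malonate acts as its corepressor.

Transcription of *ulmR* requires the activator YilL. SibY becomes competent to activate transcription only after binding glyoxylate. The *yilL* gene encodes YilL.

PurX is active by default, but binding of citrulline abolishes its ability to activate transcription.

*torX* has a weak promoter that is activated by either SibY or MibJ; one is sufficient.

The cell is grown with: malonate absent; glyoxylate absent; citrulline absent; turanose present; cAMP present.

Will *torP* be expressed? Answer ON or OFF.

Malonate is absent, so RudN is inactive.
Turanose is present, so UlmP is inactive.
With no repressor bound, *yilL* is transcribed.
So YilL is produced and active.
No repressor is bound and YilL is active, so *ulmR* is transcribed.
So UlmR is produced and active.
Glyoxylate is absent, so SibY is inactive.
cAMP is present, so MibJ is active.
Activator MibJ is present, so *torX* is transcribed.
So TorX is produced and active.
Citrulline is absent, so PurX is active.
No repressor is bound and PurX is active, so *gixZ* is transcribed.
So GixZ is produced and active.
No repressor is bound and GixZ is active, so *wexA* is transcribed.
So WexA is produced and active.
No repressor is bound and UlmR and TorX and WexA are active, so *torP* is transcribed.

ON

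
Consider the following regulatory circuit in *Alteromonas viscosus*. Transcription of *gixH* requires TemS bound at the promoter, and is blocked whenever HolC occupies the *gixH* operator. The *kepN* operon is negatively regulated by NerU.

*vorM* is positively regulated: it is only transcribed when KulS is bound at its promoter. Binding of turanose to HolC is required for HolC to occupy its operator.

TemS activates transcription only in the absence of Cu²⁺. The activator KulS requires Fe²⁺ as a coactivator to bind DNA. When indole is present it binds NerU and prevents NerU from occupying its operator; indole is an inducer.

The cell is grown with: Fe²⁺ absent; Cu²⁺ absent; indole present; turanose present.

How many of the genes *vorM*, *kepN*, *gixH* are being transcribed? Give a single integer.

1

Fe²⁺ is absent, so KulS is inactive.
Required activator KulS is absent, so *vorM* is not transcribed.
→ *vorM* is OFF.
Indole is present, so NerU is inactive.
With no repressor bound, *kepN* is transcribed.
→ *kepN* is ON.
Turanose is present, so HolC is active.
Cu²⁺ is absent, so TemS is active.
With repressor HolC bound, *gixH* is not transcribed.
→ *gixH* is OFF.
1 of the 3 genes is transcribed.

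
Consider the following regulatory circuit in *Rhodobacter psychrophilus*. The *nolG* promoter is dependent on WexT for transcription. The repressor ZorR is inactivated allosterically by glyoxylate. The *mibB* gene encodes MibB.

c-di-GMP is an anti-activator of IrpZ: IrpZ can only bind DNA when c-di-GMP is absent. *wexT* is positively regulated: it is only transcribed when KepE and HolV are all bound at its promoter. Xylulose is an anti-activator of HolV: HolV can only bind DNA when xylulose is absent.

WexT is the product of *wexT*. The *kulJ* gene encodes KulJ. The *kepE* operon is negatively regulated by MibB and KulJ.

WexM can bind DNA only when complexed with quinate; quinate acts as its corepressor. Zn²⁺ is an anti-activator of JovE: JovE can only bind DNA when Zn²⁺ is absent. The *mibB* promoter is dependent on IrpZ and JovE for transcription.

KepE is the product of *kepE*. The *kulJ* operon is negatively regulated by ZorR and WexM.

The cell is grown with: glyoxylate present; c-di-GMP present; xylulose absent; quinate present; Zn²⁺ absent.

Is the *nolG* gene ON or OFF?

c-di-GMP is present, so IrpZ is inactive.
Zn²⁺ is absent, so JovE is active.
Required activator IrpZ is absent, so *mibB* is not transcribed.
So MibB is not produced.
Glyoxylate is present, so ZorR is inactive.
Quinate is present, so WexM is active.
With repressor WexM bound, *kulJ* is not transcribed.
So KulJ is not produced.
With no repressor bound, *kepE* is transcribed.
So KepE is produced and active.
Xylulose is absent, so HolV is active.
No repressor is bound and KepE and HolV are active, so *wexT* is transcribed.
So WexT is produced and active.
No repressor is bound and WexT is active, so *nolG* is transcribed.

ON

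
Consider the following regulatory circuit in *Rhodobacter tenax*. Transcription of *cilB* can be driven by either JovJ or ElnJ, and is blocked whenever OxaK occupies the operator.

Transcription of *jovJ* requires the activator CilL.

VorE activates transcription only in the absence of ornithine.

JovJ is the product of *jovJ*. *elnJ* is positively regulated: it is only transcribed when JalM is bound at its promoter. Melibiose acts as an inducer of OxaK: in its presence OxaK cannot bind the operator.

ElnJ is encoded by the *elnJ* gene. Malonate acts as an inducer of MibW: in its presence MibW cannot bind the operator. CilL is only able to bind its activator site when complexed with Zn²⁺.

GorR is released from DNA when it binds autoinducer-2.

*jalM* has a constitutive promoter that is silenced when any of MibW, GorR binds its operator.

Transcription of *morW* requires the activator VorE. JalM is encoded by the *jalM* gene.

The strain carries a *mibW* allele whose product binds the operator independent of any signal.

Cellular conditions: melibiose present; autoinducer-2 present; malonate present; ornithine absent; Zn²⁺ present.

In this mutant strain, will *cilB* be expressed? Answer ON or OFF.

ON

Zn²⁺ is present, so CilL is active.
No repressor is bound and CilL is active, so *jovJ* is transcribed.
So JovJ is produced and active.
MibW is constitutively active in this strain.
Autoinducer-2 is present, so GorR is inactive.
With repressor MibW bound, *jalM* is not transcribed.
So JalM is not produced.
Required activator JalM is absent, so *elnJ* is not transcribed.
So ElnJ is not produced.
Melibiose is present, so OxaK is inactive.
Activator JovJ is present, so *cilB* is transcribed.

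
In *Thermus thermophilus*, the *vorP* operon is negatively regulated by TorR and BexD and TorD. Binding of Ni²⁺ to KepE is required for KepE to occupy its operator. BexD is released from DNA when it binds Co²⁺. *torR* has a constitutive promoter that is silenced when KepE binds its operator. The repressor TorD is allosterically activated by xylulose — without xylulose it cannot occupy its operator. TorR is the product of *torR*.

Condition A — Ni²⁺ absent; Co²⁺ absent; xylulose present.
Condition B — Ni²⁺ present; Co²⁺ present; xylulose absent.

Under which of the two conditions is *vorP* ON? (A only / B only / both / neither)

Condition A:
Ni²⁺ is absent, so KepE is inactive.
With no repressor bound, *torR* is transcribed.
So TorR is produced and active.
Co²⁺ is absent, so BexD is active.
Xylulose is present, so TorD is active.
With repressor TorR bound, *vorP* is not transcribed.
→ *vorP* is OFF in A.
Condition B:
Ni²⁺ is present, so KepE is active.
With repressor KepE bound, *torR* is not transcribed.
So TorR is not produced.
Co²⁺ is present, so BexD is inactive.
Xylulose is absent, so TorD is inactive.
With no repressor bound, *vorP* is transcribed.
→ *vorP* is ON in B.

B only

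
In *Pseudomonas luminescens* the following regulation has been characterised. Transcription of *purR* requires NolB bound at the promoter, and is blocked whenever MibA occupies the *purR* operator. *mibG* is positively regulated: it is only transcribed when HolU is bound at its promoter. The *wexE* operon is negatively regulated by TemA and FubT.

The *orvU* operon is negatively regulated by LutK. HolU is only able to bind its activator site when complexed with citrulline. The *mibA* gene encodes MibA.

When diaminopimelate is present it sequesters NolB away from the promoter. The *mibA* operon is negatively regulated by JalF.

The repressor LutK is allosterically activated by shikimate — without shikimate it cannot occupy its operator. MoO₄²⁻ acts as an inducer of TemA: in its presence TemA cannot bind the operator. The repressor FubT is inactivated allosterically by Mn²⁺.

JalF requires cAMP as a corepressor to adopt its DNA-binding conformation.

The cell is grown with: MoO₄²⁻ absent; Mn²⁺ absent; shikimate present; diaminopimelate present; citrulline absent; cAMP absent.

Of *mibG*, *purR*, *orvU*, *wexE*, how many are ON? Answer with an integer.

0

Citrulline is absent, so HolU is inactive.
Required activator HolU is absent, so *mibG* is not transcribed.
→ *mibG* is OFF.
Diaminopimelate is present, so NolB is inactive.
cAMP is absent, so JalF is inactive.
With no repressor bound, *mibA* is transcribed.
So MibA is produced and active.
With repressor MibA bound, *purR* is not transcribed.
→ *purR* is OFF.
Shikimate is present, so LutK is active.
With repressor LutK bound, *orvU* is not transcribed.
→ *orvU* is OFF.
MoO₄²⁻ is absent, so TemA is active.
Mn²⁺ is absent, so FubT is active.
With repressor TemA bound, *wexE* is not transcribed.
→ *wexE* is OFF.
0 of the 4 genes are transcribed.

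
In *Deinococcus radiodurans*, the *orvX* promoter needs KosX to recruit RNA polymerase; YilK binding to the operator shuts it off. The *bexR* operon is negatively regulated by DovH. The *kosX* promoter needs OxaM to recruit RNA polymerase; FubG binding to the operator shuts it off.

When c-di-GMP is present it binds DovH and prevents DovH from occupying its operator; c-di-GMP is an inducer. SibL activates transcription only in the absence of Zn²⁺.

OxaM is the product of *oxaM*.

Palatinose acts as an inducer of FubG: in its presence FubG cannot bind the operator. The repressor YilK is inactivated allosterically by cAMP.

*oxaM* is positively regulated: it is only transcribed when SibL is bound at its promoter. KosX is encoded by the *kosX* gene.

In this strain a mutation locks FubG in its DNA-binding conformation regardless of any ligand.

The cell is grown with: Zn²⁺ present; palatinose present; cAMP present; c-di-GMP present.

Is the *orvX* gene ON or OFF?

OFF

cAMP is present, so YilK is inactive.
Zn²⁺ is present, so SibL is inactive.
Required activator SibL is absent, so *oxaM* is not transcribed.
So OxaM is not produced.
FubG is constitutively active in this strain.
With repressor FubG bound, *kosX* is not transcribed.
So KosX is not produced.
Required activator KosX is absent, so *orvX* is not transcribed.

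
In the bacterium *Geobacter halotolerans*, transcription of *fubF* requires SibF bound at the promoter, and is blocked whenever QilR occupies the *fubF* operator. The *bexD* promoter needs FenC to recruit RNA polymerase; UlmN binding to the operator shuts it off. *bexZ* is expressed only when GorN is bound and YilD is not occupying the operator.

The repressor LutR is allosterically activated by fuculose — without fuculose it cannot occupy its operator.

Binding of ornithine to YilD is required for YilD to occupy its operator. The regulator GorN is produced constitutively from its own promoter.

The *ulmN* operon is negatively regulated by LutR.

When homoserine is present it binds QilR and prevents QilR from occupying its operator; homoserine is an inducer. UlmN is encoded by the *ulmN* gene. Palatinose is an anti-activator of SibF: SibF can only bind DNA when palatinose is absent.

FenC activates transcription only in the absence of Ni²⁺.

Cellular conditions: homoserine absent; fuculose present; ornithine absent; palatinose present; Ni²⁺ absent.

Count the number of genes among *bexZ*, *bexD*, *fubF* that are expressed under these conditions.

2

Ornithine is absent, so YilD is inactive.
GorN is produced constitutively and is active.
No repressor is bound and GorN is active, so *bexZ* is transcribed.
→ *bexZ* is ON.
Fuculose is present, so LutR is active.
With repressor LutR bound, *ulmN* is not transcribed.
So UlmN is not produced.
Ni²⁺ is absent, so FenC is active.
No repressor is bound and FenC is active, so *bexD* is transcribed.
→ *bexD* is ON.
Palatinose is present, so SibF is inactive.
Homoserine is absent, so QilR is active.
With repressor QilR bound, *fubF* is not transcribed.
→ *fubF* is OFF.
2 of the 3 genes are transcribed.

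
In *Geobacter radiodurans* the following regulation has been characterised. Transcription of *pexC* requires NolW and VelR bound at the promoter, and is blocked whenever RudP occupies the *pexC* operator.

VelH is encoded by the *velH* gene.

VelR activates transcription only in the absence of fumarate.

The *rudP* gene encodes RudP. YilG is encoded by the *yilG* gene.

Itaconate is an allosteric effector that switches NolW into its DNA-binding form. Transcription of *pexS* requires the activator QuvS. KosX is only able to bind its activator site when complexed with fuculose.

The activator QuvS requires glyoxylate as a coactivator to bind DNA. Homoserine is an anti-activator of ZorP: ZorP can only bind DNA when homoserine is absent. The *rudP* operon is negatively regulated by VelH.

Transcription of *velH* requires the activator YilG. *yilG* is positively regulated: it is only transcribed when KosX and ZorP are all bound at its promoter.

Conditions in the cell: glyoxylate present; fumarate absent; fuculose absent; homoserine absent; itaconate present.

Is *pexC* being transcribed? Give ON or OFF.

Fuculose is absent, so KosX is inactive.
Homoserine is absent, so ZorP is active.
Required activator KosX is absent, so *yilG* is not transcribed.
So YilG is not produced.
Required activator YilG is absent, so *velH* is not transcribed.
So VelH is not produced.
With no repressor bound, *rudP* is transcribed.
So RudP is produced and active.
Itaconate is present, so NolW is active.
Fumarate is absent, so VelR is active.
With repressor RudP bound, *pexC* is not transcribed.

OFF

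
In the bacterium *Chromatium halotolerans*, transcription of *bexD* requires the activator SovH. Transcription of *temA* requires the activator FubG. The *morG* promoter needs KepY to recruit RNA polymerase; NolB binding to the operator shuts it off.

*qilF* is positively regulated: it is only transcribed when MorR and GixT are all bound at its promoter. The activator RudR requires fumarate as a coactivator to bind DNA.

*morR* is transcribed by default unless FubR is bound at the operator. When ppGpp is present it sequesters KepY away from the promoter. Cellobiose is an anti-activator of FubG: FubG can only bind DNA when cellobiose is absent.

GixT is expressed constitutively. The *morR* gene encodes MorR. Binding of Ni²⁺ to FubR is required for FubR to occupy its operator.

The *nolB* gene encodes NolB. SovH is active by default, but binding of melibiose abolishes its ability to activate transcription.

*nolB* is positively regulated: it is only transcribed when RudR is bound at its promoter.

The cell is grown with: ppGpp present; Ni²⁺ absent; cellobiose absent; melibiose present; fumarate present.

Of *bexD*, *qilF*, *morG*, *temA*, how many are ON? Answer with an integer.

2

Melibiose is present, so SovH is inactive.
Required activator SovH is absent, so *bexD* is not transcribed.
→ *bexD* is OFF.
Ni²⁺ is absent, so FubR is inactive.
With no repressor bound, *morR* is transcribed.
So MorR is produced and active.
GixT is produced constitutively and is active.
No repressor is bound and MorR and GixT are active, so *qilF* is transcribed.
→ *qilF* is ON.
ppGpp is present, so KepY is inactive.
Fumarate is present, so RudR is active.
No repressor is bound and RudR is active, so *nolB* is transcribed.
So NolB is produced and active.
With repressor NolB bound, *morG* is not transcribed.
→ *morG* is OFF.
Cellobiose is absent, so FubG is active.
No repressor is bound and FubG is active, so *temA* is transcribed.
→ *temA* is ON.
2 of the 4 genes are transcribed.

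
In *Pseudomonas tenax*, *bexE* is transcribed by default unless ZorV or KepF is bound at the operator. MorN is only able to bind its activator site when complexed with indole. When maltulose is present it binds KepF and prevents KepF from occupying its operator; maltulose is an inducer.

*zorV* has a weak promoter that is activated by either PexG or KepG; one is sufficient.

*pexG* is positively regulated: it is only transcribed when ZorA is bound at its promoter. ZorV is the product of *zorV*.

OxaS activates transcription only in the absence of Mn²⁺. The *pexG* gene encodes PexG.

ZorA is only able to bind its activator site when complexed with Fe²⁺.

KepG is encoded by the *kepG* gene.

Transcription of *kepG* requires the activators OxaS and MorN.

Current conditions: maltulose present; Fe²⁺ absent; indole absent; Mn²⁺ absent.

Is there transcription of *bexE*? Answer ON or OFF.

ON

Fe²⁺ is absent, so ZorA is inactive.
Required activator ZorA is absent, so *pexG* is not transcribed.
So PexG is not produced.
Mn²⁺ is absent, so OxaS is active.
Indole is absent, so MorN is inactive.
Required activator MorN is absent, so *kepG* is not transcribed.
So KepG is not produced.
No activator is available at the *zorV* promoter, so *zorV* is not transcribed.
So ZorV is not produced.
Maltulose is present, so KepF is inactive.
With no repressor bound, *bexE* is transcribed.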